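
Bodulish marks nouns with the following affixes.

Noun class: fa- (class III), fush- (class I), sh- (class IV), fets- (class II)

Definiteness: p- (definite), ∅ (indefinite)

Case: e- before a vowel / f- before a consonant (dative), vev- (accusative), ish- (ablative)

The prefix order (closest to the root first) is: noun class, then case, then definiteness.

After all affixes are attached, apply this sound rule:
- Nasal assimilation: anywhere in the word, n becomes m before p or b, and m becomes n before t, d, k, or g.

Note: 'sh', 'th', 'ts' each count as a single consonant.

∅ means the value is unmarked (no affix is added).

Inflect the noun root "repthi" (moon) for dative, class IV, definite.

Attach noun class class IV sh- → shrepthi.
Attach case dative f- (before consonant 'sh') → fshrepthi.
Attach definiteness definite p- → pfshrepthi.
Nasal assimilation: no change.

pfshrepthi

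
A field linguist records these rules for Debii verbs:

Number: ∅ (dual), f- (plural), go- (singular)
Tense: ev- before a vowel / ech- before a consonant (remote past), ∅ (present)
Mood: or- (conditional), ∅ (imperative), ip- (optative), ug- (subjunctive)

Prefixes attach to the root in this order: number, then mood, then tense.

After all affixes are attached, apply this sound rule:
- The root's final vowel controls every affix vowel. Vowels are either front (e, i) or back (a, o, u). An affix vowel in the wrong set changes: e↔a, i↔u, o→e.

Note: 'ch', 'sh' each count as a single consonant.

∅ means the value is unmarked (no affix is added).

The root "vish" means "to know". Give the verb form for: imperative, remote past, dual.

echvish

number = dual: zero marking, form stays vish.
mood = imperative: zero marking, form stays vish.
Attach tense remote past ech- (before consonant 'v') → echvish.
Vowel harmony: no change.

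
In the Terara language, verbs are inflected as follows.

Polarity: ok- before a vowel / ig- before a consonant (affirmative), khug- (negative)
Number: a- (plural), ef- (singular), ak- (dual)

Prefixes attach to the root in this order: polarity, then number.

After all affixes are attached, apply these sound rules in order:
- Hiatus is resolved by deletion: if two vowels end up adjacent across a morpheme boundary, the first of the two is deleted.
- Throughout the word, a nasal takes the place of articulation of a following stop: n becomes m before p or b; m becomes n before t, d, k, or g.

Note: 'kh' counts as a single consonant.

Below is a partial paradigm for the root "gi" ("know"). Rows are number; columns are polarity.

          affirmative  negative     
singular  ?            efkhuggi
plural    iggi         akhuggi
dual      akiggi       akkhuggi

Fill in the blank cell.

efiggi

Attach polarity affirmative ig- (before consonant 'g') → iggi.
Attach number singular ef- → efiggi.
Vowel deletion: no change.
Nasal assimilation: no change.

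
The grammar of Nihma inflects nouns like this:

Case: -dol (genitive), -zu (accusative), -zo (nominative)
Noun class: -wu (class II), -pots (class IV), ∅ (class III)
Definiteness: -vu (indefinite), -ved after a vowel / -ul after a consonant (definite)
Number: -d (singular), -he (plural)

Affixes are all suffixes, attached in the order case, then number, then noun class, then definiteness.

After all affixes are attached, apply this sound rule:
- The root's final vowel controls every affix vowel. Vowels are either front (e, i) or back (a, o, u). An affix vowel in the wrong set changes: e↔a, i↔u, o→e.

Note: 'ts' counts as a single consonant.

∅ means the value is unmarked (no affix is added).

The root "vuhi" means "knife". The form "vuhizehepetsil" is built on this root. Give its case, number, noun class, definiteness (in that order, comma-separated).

nominative, plural, class IV, definite

Segment: vuhi-zo-he-pots-ul.
case: -zo → nominative.
number: -he → plural.
noun class: -pots → class IV.
definiteness: -ved/ul → definite.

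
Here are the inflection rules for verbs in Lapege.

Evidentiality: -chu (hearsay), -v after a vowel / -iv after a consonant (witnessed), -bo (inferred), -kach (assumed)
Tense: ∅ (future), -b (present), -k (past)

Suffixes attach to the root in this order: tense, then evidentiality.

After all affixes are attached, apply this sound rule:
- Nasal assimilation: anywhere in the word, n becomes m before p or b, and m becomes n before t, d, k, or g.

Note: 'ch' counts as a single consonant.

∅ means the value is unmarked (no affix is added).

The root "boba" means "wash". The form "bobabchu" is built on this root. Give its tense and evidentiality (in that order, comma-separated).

Segment: boba-b-chu.
tense: -b → present.
evidentiality: -chu → hearsay.

present, hearsay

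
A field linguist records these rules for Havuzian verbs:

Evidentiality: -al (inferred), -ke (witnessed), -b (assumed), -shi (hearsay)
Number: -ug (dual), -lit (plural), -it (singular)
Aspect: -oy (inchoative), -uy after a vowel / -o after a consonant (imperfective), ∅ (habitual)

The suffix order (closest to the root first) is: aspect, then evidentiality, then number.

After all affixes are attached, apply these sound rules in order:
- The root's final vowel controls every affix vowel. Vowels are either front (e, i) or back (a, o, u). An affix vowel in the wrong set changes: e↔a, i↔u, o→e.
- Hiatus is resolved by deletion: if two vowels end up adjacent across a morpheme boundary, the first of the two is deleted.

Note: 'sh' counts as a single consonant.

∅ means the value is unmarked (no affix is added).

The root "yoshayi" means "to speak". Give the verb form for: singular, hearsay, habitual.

yoshayishit

aspect = habitual: zero marking, form stays yoshayi.
Attach evidentiality hearsay -shi → yoshayishi.
Attach number singular -it → yoshayishiit.
Vowel harmony: no change.
Apply vowel deletion: yoshayishiit → yoshayishit.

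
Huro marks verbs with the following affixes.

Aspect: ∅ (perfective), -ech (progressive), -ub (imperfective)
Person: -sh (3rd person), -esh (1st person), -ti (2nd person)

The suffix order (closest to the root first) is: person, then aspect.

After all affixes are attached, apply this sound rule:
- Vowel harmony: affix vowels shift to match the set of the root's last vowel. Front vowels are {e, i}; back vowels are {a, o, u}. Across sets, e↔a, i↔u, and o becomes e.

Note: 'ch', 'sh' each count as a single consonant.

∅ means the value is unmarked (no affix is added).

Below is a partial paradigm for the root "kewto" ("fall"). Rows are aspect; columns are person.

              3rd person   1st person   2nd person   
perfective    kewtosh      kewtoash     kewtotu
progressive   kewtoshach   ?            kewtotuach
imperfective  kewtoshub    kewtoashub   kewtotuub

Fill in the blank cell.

Attach person 1st person -esh → kewtoesh.
Attach aspect progressive -ech → kewtoeshech.
Apply vowel harmony: kewtoeshech → kewtoashach.

kewtoashach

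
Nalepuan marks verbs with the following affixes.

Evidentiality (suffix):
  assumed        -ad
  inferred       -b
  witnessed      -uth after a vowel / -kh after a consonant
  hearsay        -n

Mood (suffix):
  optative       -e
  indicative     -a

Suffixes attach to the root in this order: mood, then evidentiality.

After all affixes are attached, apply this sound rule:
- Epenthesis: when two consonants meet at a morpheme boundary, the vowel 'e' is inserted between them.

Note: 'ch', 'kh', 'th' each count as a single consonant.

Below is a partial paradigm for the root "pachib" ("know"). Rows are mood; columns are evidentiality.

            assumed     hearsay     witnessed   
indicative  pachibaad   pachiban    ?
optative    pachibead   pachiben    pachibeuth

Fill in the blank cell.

pachibauth

Attach mood indicative -a → pachiba.
Attach evidentiality witnessed -uth (after vowel 'a') → pachibauth.
Epenthesis: no change.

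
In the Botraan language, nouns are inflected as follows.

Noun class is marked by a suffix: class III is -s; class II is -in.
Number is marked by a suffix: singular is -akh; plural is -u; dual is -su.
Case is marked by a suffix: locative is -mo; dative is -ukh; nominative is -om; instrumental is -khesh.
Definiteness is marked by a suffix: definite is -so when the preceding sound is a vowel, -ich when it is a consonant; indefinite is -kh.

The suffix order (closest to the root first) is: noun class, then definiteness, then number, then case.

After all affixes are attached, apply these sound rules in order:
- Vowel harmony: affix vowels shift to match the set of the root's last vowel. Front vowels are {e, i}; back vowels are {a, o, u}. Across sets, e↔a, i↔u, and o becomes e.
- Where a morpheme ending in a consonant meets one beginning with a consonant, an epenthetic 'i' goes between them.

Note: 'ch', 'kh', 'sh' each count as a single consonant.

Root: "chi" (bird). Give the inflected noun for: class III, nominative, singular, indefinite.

Attach noun class class III -s → chis.
Attach definiteness indefinite -kh → chiskh.
Attach number singular -akh → chiskhakh.
Attach case nominative -om → chiskhakhom.
Apply vowel harmony: chiskhakhom → chiskhekhem.
Apply epenthesis: chiskhekhem → chisikhekhem.

chisikhekhem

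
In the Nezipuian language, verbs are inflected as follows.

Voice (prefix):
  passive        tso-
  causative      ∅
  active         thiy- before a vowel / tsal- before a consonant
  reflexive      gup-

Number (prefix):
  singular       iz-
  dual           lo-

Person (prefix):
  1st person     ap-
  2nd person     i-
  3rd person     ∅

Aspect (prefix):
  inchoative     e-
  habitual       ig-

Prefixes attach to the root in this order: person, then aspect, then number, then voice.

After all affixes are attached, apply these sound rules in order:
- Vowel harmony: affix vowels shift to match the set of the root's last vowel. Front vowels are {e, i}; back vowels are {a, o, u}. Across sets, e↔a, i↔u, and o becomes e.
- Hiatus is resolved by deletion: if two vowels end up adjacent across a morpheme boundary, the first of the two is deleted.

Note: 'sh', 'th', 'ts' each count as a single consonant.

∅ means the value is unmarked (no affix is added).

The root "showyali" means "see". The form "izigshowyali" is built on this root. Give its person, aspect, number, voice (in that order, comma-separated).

Segment: iz-ig-showyali.
person: ∅ → 3rd person.
aspect: ig- → habitual.
number: iz- → singular.
voice: ∅ → causative.

3rd person, habitual, singular, causative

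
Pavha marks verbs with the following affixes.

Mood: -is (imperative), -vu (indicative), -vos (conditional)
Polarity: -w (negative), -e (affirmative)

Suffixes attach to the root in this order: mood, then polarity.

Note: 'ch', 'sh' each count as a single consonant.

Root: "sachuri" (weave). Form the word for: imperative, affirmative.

sachuriise

Attach mood imperative -is → sachuriis.
Attach polarity affirmative -e → sachuriise.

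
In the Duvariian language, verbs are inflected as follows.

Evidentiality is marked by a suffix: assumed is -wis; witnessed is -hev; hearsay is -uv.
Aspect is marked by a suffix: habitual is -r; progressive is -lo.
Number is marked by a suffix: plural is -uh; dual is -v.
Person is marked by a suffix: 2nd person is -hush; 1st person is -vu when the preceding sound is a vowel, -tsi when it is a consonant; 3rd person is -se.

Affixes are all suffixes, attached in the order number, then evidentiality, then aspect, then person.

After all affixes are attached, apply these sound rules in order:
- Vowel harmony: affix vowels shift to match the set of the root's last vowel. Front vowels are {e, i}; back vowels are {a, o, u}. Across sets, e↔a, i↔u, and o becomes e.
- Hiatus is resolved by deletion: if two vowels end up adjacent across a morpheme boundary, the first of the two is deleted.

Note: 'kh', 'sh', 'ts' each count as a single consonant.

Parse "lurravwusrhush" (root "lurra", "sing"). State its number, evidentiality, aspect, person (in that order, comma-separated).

dual, assumed, habitual, 2nd person

Segment: lurra-v-wis-r-hush.
number: -v → dual.
evidentiality: -wis → assumed.
aspect: -r → habitual.
person: -hush → 2nd person.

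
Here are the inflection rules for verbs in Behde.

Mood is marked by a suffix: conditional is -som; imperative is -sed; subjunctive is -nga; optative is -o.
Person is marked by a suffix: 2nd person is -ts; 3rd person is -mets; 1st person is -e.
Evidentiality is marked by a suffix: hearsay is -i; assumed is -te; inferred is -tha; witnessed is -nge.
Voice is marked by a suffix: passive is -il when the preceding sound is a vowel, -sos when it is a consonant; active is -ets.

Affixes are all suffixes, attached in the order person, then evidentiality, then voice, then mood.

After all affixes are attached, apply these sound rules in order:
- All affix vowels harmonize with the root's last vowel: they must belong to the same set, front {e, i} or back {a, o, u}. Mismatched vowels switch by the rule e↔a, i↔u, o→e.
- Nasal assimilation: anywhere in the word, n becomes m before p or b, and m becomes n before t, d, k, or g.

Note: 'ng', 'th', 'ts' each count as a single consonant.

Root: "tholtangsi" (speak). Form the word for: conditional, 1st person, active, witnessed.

tholtangsiengeetssem

Attach person 1st person -e → tholtangsie.
Attach evidentiality witnessed -nge → tholtangsienge.
Attach voice active -ets → tholtangsiengeets.
Attach mood conditional -som → tholtangsiengeetssom.
Apply vowel harmony: tholtangsiengeetssom → tholtangsiengeetssem.
Nasal assimilation: no change.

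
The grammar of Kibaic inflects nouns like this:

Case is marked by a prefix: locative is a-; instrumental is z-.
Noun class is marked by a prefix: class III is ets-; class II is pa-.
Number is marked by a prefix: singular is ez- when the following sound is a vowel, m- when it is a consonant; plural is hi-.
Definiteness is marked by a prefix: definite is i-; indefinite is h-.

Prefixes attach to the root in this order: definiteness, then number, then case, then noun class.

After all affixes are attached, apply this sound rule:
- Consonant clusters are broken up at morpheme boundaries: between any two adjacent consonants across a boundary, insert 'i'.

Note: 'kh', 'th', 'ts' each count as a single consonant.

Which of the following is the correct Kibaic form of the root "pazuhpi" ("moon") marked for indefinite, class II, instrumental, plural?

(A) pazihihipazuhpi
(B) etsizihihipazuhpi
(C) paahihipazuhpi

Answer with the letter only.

A

Attach definiteness indefinite h- → hpazuhpi.
Attach number plural hi- → hihpazuhpi.
Attach case instrumental z- → zhihpazuhpi.
Attach noun class class II pa- → pazhihpazuhpi.
Apply epenthesis: pazhihpazuhpi → pazihihipazuhpi.
So the correct form is pazihihipazuhpi, option (A).
(C) paahihipazuhpi is wrong: it uses locative instead of instrumental for case.
(B) etsizihihipazuhpi is wrong: it uses class III instead of class II for noun class.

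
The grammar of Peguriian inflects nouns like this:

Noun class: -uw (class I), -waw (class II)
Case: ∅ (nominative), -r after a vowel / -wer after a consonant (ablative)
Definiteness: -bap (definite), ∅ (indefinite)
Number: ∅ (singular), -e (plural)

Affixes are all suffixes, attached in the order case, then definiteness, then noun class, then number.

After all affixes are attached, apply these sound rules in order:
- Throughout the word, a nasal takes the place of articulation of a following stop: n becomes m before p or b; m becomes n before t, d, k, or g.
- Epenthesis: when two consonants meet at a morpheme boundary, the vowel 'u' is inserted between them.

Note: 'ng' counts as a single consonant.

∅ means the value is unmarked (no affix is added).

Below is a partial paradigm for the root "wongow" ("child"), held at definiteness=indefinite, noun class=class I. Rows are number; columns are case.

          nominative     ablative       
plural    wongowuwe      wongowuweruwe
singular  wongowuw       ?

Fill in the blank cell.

Attach case ablative -wer (after consonant 'w') → wongowwer.
definiteness = indefinite: zero marking, form stays wongowwer.
Attach noun class class I -uw → wongowweruw.
number = singular: zero marking, form stays wongowweruw.
Nasal assimilation: no change.
Apply epenthesis: wongowweruw → wongowuweruw.

wongowuweruw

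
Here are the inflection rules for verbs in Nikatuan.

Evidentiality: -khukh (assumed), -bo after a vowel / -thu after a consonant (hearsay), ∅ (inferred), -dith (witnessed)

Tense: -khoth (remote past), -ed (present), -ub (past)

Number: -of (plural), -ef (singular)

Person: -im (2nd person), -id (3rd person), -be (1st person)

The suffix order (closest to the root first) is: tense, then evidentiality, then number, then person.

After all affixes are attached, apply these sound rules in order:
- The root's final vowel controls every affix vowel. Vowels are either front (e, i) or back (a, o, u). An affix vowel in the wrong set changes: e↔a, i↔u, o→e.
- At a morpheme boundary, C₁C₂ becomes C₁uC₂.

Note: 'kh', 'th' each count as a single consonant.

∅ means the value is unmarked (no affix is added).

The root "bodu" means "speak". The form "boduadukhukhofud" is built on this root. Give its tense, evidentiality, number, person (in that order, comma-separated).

present, assumed, plural, 3rd person

Segment: bodu-ed-khukh-of-id.
tense: -ed → present.
evidentiality: -khukh → assumed.
number: -of → plural.
person: -id → 3rd person.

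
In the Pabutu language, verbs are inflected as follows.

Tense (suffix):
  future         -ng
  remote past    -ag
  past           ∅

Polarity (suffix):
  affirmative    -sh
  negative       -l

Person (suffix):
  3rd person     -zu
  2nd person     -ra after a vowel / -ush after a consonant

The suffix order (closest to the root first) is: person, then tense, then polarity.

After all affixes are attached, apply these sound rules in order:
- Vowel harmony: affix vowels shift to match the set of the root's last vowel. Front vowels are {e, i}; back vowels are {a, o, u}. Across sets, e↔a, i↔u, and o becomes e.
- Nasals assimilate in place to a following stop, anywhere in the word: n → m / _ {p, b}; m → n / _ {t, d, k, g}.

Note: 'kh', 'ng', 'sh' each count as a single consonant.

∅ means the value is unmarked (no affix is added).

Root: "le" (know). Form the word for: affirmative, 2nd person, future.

Attach person 2nd person -ra (after vowel 'e') → lera.
Attach tense future -ng → lerang.
Attach polarity affirmative -sh → lerangsh.
Apply vowel harmony: lerangsh → lerengsh.
Nasal assimilation: no change.

lerengsh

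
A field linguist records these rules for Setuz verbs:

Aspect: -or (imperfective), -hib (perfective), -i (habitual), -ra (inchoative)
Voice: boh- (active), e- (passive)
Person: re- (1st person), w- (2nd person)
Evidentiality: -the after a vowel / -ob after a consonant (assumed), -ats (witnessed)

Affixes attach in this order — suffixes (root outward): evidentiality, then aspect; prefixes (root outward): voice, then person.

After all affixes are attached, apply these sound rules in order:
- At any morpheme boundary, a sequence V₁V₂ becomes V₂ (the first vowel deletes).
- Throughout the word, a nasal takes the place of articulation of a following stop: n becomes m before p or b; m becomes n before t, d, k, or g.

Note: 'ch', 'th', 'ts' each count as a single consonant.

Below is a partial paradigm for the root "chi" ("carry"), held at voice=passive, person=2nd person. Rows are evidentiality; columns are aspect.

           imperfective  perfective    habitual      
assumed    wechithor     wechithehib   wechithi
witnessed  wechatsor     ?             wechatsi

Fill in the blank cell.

wechatshib

Attach evidentiality witnessed -ats → chiats.
Attach aspect perfective -hib → chiatshib.
Attach voice passive e- → echiatshib.
Attach person 2nd person w- → wechiatshib.
Apply vowel deletion: wechiatshib → wechatshib.
Nasal assimilation: no change.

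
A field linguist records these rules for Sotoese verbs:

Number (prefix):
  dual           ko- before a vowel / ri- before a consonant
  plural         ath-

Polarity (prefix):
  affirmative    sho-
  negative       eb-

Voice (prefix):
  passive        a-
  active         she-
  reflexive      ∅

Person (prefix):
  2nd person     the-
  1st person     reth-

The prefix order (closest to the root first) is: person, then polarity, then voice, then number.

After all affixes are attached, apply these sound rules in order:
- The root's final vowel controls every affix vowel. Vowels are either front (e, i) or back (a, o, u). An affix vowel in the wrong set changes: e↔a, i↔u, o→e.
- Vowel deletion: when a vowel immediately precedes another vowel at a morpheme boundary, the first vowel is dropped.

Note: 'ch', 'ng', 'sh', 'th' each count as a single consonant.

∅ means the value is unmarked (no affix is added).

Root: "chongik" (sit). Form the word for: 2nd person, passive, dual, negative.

kebthechongik

Attach person 2nd person the- → thechongik.
Attach polarity negative eb- → ebthechongik.
Attach voice passive a- → aebthechongik.
Attach number dual ko- (before vowel 'a') → koaebthechongik.
Apply vowel harmony: koaebthechongik → keeebthechongik.
Apply vowel deletion: keeebthechongik → kebthechongik.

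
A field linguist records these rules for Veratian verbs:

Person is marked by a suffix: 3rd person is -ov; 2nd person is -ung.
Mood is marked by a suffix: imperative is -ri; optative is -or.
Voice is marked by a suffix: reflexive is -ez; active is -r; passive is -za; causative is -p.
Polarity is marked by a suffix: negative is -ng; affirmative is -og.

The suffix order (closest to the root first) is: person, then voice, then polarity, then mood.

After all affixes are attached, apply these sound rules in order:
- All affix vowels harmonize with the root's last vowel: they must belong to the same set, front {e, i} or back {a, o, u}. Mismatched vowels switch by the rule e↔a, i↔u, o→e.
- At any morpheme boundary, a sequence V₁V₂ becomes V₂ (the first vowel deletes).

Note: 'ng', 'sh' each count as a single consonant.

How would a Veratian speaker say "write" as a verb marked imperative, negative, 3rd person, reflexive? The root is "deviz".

Attach person 3rd person -ov → devizov.
Attach voice reflexive -ez → devizovez.
Attach polarity negative -ng → devizovezng.
Attach mood imperative -ri → devizovezngri.
Apply vowel harmony: devizovezngri → devizevezngri.
Vowel deletion: no change.

devizevezngri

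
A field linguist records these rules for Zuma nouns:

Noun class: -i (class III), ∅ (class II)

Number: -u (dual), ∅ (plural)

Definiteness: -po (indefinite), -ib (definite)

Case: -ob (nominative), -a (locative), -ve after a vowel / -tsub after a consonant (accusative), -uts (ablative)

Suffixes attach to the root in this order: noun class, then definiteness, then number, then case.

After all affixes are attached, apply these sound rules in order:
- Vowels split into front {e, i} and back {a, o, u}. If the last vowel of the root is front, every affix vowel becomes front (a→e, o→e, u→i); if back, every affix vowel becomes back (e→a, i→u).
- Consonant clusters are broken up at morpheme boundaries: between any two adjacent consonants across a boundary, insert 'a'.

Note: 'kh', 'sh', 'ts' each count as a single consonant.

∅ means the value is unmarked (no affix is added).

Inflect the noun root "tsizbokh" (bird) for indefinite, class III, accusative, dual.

Attach noun class class III -i → tsizbokhi.
Attach definiteness indefinite -po → tsizbokhipo.
Attach number dual -u → tsizbokhipou.
Attach case accusative -ve (after vowel 'u') → tsizbokhipouve.
Apply vowel harmony: tsizbokhipouve → tsizbokhupouva.
Epenthesis: no change.

tsizbokhupouva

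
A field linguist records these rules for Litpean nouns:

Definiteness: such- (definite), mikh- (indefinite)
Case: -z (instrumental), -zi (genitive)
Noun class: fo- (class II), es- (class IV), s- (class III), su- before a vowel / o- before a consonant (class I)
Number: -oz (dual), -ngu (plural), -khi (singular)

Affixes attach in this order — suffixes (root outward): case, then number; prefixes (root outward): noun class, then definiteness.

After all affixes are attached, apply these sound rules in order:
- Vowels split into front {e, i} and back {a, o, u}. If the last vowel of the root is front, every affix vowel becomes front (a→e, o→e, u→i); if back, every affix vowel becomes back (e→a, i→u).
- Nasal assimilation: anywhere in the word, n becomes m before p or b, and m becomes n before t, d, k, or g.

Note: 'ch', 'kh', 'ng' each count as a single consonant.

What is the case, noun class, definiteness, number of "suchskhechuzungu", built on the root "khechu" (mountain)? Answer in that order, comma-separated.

Segment: such-s-khechu-zi-ngu.
case: -zi → genitive.
noun class: s- → class III.
definiteness: such- → definite.
number: -ngu → plural.

genitive, class III, definite, plural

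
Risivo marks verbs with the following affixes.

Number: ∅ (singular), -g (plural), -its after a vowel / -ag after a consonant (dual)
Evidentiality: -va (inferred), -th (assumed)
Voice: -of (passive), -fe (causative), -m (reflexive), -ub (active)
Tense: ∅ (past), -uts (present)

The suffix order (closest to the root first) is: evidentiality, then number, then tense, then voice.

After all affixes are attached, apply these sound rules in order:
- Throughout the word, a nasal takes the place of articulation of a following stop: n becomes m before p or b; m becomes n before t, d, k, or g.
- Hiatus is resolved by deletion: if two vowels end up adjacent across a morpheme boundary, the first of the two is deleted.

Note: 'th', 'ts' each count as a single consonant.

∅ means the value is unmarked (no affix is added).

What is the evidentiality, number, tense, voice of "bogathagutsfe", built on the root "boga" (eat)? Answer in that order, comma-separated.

assumed, dual, present, causative

Segment: boga-th-ag-uts-fe.
evidentiality: -th → assumed.
number: -its/ag → dual.
tense: -uts → present.
voice: -fe → causative.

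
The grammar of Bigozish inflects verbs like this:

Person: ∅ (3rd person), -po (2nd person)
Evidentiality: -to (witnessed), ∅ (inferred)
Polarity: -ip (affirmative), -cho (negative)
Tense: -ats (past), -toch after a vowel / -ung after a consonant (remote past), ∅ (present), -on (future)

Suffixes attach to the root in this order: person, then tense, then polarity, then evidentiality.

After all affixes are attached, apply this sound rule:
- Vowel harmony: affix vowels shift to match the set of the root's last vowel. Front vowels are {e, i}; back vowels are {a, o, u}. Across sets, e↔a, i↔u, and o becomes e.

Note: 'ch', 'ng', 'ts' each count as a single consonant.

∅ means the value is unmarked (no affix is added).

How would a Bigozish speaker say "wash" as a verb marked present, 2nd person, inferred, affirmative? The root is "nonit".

nonitpeip

Attach person 2nd person -po → nonitpo.
tense = present: zero marking, form stays nonitpo.
Attach polarity affirmative -ip → nonitpoip.
evidentiality = inferred: zero marking, form stays nonitpoip.
Apply vowel harmony: nonitpoip → nonitpeip.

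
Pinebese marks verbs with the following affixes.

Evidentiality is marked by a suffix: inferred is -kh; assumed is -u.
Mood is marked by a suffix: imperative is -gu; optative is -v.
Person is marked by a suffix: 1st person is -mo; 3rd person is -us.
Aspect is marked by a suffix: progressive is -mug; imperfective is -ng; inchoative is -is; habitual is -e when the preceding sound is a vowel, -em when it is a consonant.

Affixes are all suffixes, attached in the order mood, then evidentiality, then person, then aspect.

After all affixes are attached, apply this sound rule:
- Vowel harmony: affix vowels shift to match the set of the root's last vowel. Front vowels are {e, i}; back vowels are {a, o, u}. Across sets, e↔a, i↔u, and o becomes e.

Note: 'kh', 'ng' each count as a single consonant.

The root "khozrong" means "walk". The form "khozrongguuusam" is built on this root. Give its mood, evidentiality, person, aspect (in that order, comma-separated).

Segment: khozrong-gu-u-us-em.
mood: -gu → imperative.
evidentiality: -u → assumed.
person: -us → 3rd person.
aspect: -e/em → habitual.

imperative, assumed, 3rd person, habitual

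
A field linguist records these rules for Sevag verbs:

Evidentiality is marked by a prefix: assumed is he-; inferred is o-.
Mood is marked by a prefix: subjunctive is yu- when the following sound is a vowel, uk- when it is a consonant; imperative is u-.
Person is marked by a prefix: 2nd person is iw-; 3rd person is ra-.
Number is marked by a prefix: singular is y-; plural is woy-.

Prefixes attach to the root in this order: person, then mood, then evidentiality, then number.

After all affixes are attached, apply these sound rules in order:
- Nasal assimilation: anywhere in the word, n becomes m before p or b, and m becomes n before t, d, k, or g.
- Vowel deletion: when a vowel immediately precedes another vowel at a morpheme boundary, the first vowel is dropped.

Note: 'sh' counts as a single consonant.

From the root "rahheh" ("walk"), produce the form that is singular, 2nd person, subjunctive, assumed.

Attach person 2nd person iw- → iwrahheh.
Attach mood subjunctive yu- (before vowel 'i') → yuiwrahheh.
Attach evidentiality assumed he- → heyuiwrahheh.
Attach number singular y- → yheyuiwrahheh.
Nasal assimilation: no change.
Apply vowel deletion: yheyuiwrahheh → yheyiwrahheh.

yheyiwrahheh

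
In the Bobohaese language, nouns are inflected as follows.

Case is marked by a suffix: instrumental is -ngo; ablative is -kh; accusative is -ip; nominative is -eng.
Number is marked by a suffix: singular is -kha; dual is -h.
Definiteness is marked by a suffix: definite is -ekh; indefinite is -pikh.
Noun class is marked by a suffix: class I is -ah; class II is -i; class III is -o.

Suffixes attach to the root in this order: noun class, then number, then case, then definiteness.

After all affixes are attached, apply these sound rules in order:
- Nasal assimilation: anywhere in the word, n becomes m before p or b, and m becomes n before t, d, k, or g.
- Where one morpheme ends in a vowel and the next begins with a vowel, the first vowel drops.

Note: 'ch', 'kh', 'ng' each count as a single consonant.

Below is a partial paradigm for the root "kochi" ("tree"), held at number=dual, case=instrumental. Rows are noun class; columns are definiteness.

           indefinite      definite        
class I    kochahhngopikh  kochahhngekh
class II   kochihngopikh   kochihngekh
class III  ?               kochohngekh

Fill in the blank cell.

kochohngopikh

Attach noun class class III -o → kochio.
Attach number dual -h → kochioh.
Attach case instrumental -ngo → kochiohngo.
Attach definiteness indefinite -pikh → kochiohngopikh.
Nasal assimilation: no change.
Apply vowel deletion: kochiohngopikh → kochohngopikh.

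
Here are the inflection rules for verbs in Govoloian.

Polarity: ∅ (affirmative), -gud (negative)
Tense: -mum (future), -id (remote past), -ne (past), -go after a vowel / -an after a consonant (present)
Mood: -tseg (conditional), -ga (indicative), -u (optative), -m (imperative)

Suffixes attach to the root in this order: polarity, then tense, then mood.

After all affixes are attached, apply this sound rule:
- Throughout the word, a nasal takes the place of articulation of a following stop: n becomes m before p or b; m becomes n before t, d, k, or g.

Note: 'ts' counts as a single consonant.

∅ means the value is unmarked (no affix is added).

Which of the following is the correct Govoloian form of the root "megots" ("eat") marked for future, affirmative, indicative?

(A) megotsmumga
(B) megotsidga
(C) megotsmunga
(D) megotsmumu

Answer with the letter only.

polarity = affirmative: zero marking, form stays megots.
Attach tense future -mum → megotsmum.
Attach mood indicative -ga → megotsmumga.
Apply nasal assimilation: megotsmumga → megotsmunga.
So the correct form is megotsmunga, option (C).
(A) megotsmumga is wrong: it fails to apply the sound rule(s).
(B) megotsidga is wrong: it uses remote past instead of future for tense.
(D) megotsmumu is wrong: it uses optative instead of indicative for mood.

C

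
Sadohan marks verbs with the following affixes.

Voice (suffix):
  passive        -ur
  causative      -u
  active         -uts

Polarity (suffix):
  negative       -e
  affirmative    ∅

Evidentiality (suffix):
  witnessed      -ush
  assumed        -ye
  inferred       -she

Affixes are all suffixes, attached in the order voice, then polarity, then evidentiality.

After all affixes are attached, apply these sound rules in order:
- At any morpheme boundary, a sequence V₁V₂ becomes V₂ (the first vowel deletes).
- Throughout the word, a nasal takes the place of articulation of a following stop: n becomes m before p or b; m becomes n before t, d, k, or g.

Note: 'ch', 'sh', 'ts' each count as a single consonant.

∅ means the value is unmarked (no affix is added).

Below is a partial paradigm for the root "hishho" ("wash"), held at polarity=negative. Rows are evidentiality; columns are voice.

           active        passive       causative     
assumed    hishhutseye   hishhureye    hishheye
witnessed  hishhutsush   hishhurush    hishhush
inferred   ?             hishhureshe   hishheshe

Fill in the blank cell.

Attach voice active -uts → hishhouts.
Attach polarity negative -e → hishhoutse.
Attach evidentiality inferred -she → hishhoutseshe.
Apply vowel deletion: hishhoutseshe → hishhutseshe.
Nasal assimilation: no change.

hishhutseshe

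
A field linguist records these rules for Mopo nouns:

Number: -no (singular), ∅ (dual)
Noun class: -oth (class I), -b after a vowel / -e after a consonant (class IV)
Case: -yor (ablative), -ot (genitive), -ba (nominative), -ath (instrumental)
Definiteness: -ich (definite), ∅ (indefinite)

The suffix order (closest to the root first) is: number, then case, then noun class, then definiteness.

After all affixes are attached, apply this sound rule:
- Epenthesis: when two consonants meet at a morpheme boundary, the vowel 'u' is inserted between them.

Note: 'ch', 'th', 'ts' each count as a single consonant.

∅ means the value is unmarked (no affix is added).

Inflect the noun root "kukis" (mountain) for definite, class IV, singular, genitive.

kukisunooteich

Attach number singular -no → kukisno.
Attach case genitive -ot → kukisnoot.
Attach noun class class IV -e (after consonant 't') → kukisnoote.
Attach definiteness definite -ich → kukisnooteich.
Apply epenthesis: kukisnooteich → kukisunooteich.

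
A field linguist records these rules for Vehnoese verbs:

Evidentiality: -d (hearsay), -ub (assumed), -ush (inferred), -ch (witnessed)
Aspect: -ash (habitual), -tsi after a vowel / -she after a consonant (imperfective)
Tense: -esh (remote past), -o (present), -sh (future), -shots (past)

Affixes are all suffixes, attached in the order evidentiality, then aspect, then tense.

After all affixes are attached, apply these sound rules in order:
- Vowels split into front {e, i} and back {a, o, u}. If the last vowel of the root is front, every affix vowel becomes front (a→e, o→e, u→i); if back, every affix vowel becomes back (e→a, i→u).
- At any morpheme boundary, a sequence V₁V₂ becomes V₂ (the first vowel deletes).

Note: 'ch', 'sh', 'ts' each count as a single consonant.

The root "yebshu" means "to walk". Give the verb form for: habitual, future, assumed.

Attach evidentiality assumed -ub → yebshuub.
Attach aspect habitual -ash → yebshuubash.
Attach tense future -sh → yebshuubashsh.
Vowel harmony: no change.
Apply vowel deletion: yebshuubashsh → yebshubashsh.

yebshubashsh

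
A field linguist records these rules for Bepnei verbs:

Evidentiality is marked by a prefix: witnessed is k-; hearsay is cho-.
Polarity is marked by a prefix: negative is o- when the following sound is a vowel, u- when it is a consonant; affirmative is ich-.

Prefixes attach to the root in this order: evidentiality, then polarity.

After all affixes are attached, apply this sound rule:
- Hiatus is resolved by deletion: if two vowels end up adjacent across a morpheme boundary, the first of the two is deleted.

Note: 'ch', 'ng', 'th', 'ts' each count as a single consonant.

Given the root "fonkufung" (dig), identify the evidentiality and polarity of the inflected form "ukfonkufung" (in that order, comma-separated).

Segment: u-k-fonkufung.
evidentiality: k- → witnessed.
polarity: o/u- → negative.

witnessed, negative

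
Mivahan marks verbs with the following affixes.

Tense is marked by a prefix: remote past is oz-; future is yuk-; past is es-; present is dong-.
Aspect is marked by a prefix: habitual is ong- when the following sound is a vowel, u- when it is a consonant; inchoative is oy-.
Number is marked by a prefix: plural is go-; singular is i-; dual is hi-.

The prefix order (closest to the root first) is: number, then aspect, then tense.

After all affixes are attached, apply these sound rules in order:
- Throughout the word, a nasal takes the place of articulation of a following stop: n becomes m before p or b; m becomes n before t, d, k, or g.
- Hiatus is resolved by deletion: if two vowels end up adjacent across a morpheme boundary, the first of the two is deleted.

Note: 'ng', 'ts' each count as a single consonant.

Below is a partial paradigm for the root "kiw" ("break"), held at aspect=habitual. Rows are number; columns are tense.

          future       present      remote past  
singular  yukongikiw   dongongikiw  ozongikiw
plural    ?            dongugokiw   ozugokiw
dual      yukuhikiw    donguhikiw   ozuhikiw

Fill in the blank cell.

yukugokiw

Attach number plural go- → gokiw.
Attach aspect habitual u- (before consonant 'g') → ugokiw.
Attach tense future yuk- → yukugokiw.
Nasal assimilation: no change.
Vowel deletion: no change.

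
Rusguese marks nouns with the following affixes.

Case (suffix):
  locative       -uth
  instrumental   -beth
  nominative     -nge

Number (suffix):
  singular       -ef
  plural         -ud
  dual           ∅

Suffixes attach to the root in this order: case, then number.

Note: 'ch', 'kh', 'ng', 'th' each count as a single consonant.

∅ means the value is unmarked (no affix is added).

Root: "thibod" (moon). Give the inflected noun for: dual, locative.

Attach case locative -uth → thiboduth.
number = dual: zero marking, form stays thiboduth.

thiboduth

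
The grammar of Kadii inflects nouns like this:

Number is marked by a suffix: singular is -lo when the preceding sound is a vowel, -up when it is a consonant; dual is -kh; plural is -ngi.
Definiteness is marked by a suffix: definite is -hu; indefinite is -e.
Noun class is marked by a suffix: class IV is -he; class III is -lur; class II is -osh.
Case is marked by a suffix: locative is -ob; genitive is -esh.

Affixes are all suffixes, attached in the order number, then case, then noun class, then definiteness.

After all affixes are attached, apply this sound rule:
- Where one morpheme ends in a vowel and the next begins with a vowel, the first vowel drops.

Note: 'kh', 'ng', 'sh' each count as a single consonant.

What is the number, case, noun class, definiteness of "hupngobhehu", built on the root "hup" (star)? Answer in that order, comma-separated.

plural, locative, class IV, definite

Segment: hup-ngi-ob-he-hu.
number: -ngi → plural.
case: -ob → locative.
noun class: -he → class IV.
definiteness: -hu → definite.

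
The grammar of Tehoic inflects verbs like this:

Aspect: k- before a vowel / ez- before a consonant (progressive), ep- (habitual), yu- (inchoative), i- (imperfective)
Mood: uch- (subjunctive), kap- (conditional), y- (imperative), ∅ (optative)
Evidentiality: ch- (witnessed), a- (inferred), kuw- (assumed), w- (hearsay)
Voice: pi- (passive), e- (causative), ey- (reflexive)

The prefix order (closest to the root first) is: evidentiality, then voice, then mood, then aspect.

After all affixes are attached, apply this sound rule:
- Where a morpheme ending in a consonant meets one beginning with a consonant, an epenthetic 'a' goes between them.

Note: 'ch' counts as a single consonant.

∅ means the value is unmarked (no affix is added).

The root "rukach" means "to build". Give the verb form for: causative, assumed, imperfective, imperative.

iyekuwarukach

Attach evidentiality assumed kuw- → kuwrukach.
Attach voice causative e- → ekuwrukach.
Attach mood imperative y- → yekuwrukach.
Attach aspect imperfective i- → iyekuwrukach.
Apply epenthesis: iyekuwrukach → iyekuwarukach.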